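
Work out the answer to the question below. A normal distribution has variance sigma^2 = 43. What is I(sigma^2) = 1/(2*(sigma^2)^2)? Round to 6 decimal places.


Fisher information for variance: I(sigma^2) = 1/(2*sigma^4).
sigma^2 = 43, so sigma^4 = 1849.
I = 1/(2*1849) = 1/3698 = 0.000270

0.000270


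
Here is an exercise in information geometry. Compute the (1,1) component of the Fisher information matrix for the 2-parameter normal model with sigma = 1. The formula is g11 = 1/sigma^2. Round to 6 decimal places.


For the 2-parameter normal family, the Fisher metric has:
  g11 = 1/sigma^2, g22 = 2/sigma^2.
sigma = 1, sigma^2 = 1.
g11 = 1.000000

1.000000


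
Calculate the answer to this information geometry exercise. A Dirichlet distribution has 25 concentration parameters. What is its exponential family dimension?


Exponential family dimension calculation:
Dirichlet with 25 components has 25 natural parameters.

25


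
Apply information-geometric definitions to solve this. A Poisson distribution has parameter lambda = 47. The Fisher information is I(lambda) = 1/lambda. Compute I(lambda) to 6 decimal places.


Fisher information for Poisson: I(lambda) = 1/lambda.
lambda = 47.
I(lambda) = 1/47 = 0.021277

0.021277


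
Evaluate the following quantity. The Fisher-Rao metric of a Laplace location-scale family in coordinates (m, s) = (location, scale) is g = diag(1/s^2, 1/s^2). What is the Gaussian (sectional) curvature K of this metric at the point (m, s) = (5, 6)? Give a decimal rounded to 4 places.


The metric has the form g = (A dm^2 + B ds^2)/s^2 with A = 1, B = 1.
Substitute u = sqrt(A/B)*m: g = B*(du^2 + ds^2)/s^2, i.e. B times the
Poincare upper half-plane metric, which has constant Gaussian curvature -1.
Scaling a 2D metric by a constant c divides the Gaussian curvature by c,
so K = -1/B = -1/(1) = -1.0000 everywhere (the point (m, s) = (5, 6) is irrelevant:
the curvature is constant).
The requested Gaussian curvature is K = -1.0000.

-1.0000


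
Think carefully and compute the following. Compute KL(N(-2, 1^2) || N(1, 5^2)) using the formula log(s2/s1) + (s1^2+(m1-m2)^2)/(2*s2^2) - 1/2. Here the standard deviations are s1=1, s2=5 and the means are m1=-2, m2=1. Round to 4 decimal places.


KL divergence between normal distributions:
KL = log(s2/s1) + (s1^2 + (m1-m2)^2)/(2*s2^2) - 1/2.
log(5/1) = 1.609438.
(1^2 + (-2-1)^2)/(2*5^2) = (1 + 9)/50 = 0.2.
KL = 1.609438 + 0.2 - 0.5 = 1.3094

1.3094


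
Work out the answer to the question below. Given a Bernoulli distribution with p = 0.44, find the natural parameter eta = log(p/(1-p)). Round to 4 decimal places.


Natural parameter for Bernoulli: eta = log(p/(1-p)).
p = 0.44, 1-p = 0.56.
p/(1-p) = 0.785714.
eta = log(0.785714) = -0.2412

-0.2412


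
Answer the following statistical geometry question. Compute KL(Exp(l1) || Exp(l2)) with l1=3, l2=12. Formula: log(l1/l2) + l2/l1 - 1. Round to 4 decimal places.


KL divergence for exponential family:
KL = log(l1/l2) + l2/l1 - 1.
log(3/12) = -1.386294.
12/3 = 4.0.
KL = -1.386294 + 4.0 - 1 = 1.6137

1.6137


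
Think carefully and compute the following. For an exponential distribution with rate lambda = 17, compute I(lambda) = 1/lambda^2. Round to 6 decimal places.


Fisher information for exponential: I(lambda) = 1/lambda^2.
lambda = 17, lambda^2 = 289.
I = 1/289 = 0.003460

0.003460


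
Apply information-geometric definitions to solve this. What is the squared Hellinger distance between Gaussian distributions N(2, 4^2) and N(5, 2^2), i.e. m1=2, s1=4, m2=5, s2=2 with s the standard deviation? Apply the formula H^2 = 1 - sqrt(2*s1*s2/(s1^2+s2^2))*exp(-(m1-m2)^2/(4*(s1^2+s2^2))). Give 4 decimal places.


Squared Hellinger distance for Gaussians:
H^2 = 1 - sqrt(2*s1*s2/(s1^2+s2^2)) * exp(-(m1-m2)^2/(4*(s1^2+s2^2))).
s1^2 = 16, s2^2 = 4, s1^2+s2^2 = 20.
sqrt(2*4*2/(20)) = 0.894427.
(m1-m2)^2 = (-3)^2 = 9.
exp(-9/(4*20)) = exp(-0.1125) = 0.893597.
H^2 = 1 - 0.894427*0.893597 = 0.2007

0.2007


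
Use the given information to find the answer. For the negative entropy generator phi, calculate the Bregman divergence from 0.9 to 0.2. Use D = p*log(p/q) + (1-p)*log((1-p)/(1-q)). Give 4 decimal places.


Bregman divergence with negative entropy generator:
D = p*log(p/q) + (1-p)*log((1-p)/(1-q)).
p = 0.9, q = 0.2.
p*log(p/q) = 0.9*log(0.9/0.2) = 1.35367.
(1-p)*log((1-p)/(1-q)) = 0.1*log(0.1/0.8) = -0.207944.
D = 1.35367 + -0.207944 = 1.1457

1.1457


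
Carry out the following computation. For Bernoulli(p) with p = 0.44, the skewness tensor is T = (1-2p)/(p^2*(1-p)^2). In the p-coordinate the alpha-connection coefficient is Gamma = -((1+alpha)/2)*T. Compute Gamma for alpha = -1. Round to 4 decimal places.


Skewness (Amari-Chentsov) tensor: T = (1-2p)/(p^2*(1-p)^2).
p = 0.44, 1-2p = 0.12, p^2 = 0.1936, (1-p)^2 = 0.3136.
T = 0.12/(0.1936 * 0.3136) = 1.976514.
In the p-coordinate, Gamma^(alpha) = Gamma^(0) - (alpha/2)*T with Gamma^(0) = (1/2)*g'(p) = -T/2,
so Gamma^(alpha) = -((1+alpha)/2)*T.
alpha = -1, -(1+alpha)/2 = 0.0.
Gamma = 0.0 * 1.976514 = 0.0000

0.0000


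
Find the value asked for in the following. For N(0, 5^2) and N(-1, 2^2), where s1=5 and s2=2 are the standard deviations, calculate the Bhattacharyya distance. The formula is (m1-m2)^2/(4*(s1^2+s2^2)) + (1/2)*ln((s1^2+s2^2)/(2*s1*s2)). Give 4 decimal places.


Bhattacharyya distance between two Gaussians:
DB = (m1-m2)^2/(4*(s1^2+s2^2)) + (1/2)*ln((s1^2+s2^2)/(2*s1*s2)).
(m1-m2)^2 = (1)^2 = 1.
s1^2+s2^2 = 25 + 4 = 29.
term1 = 1/116 = 0.008621.
term2 = 0.5*ln(29/20.0) = 0.185782.
DB = 0.008621 + 0.185782 = 0.1944

0.1944


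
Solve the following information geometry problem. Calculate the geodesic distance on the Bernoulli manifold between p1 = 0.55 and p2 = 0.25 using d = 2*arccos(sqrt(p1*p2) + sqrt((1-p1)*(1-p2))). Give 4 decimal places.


Geodesic distance on Bernoulli manifold:
d(p1,p2) = 2*arccos(sqrt(p1*p2) + sqrt((1-p1)*(1-p2))).
sqrt(p1*p2) = sqrt(0.55*0.25) = 0.37081.
sqrt((1-p1)*(1-p2)) = sqrt(0.45*0.75) = 0.580948.
arg = 0.37081 + 0.580948 = 0.951757.
d = 2*arccos(0.951757) = 0.6238

0.6238


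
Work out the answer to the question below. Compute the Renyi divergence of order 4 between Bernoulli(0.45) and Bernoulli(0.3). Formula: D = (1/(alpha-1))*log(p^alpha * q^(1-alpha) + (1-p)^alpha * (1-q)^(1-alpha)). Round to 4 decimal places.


Renyi divergence of order alpha between Bernoulli distributions:
D = (1/(alpha-1))*log(p^alpha * q^(1-alpha) + (1-p)^alpha * (1-q)^(1-alpha)).
alpha = 4, p = 0.45, q = 0.3.
p^alpha * q^(1-alpha) = 0.45^4 * 0.3^-3 = 1.51875.
(1-p)^alpha * (1-q)^(1-alpha) = 0.55^4 * 0.7^-3 = 0.266782.
sum = 1.51875 + 0.266782 = 1.785532.
D = (1/3)*log(1.785532) = 0.1932

0.1932


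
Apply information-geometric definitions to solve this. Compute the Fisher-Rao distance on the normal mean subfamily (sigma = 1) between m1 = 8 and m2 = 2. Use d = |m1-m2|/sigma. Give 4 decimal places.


On the fixed-variance normal subfamily, geodesic distance = |m1-m2|/sigma.
|8 - 2| = 6.
sigma = 1.
d = 6/1 = 6.0000

6.0000


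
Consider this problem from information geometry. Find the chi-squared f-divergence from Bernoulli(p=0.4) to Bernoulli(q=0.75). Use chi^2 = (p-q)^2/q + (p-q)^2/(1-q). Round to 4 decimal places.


Chi-squared divergence between Bernoulli distributions:
chi^2 = (p-q)^2/q + (p-q)^2/(1-q).
p = 0.4, q = 0.75, p-q = -0.35.
(p-q)^2 = 0.1225.
term1 = 0.1225/0.75 = 0.163333.
term2 = 0.1225/0.25 = 0.49.
chi^2 = 0.163333 + 0.49 = 0.6533

0.6533


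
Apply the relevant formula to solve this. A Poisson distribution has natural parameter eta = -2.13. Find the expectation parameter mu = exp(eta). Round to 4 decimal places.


Expectation parameter for Poisson exponential family:
mu = exp(eta).
eta = -2.13.
mu = exp(-2.13) = 0.1188

0.1188


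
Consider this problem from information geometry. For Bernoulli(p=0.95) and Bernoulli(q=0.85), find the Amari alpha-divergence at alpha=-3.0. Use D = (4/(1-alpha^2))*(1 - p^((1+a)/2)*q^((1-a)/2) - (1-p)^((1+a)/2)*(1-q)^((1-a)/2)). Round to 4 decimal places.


Amari alpha-divergence:
D = (4/(1-alpha^2))*(1 - p^((1+a)/2)*q^((1-a)/2) - (1-p)^((1+a)/2)*(1-q)^((1-a)/2)).
alpha = -3.0, p = 0.95, q = 0.85.
e1 = (1+alpha)/2 = -1.0, e2 = (1-alpha)/2 = 2.0.
t1 = p^e1 * q^e2 = 0.95^-1.0 * 0.85^2.0 = 0.760526.
t2 = (1-p)^e1 * (1-q)^e2 = 0.05^-1.0 * 0.15^2.0 = 0.45.
4/(1-alpha^2) = -0.5.
D = -0.5*(1 - 0.760526 - 0.45) = 0.1053

0.1053


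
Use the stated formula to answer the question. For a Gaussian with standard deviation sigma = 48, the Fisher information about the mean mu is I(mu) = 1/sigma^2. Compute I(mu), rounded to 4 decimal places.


The Fisher information for the mean of a normal distribution is I(mu) = 1/sigma^2.
sigma = 48, so sigma^2 = 2304.
I(mu) = 1/2304 = 0.0004

0.0004


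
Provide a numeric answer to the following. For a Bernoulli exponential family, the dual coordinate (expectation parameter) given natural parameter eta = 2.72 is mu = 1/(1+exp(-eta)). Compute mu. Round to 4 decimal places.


Dual coordinate (expectation parameter) for Bernoulli:
mu = 1/(1+exp(-eta)).
eta = 2.72.
exp(-eta) = exp(-2.72) = 0.065875.
mu = 1/(1+0.065875) = 0.9382

0.9382


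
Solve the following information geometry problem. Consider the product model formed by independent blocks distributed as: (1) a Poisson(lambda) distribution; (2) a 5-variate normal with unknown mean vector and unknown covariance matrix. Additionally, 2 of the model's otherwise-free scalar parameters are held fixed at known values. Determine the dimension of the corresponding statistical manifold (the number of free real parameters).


The dimension of a statistical manifold equals the number of free
(independent) real parameters of the model. For a product of independent
blocks the parameter counts add.
- Poisson (lambda): 1.
- 5-variate normal: 5 (mean) + 5*6/2 = 15 (symmetric covariance) = 20.
Total = 1 + 20 = 21.
2 parameter(s) fixed at known values: 21 - 2 = 19.
Dimension = 19

19


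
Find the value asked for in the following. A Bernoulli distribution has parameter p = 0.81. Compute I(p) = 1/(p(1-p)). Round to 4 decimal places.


For Bernoulli(p), Fisher information is I(p) = 1/(p*(1-p)).
p = 0.81, 1-p = 0.19.
p*(1-p) = 0.1539.
I(p) = 1/0.1539 = 6.4977

6.4977


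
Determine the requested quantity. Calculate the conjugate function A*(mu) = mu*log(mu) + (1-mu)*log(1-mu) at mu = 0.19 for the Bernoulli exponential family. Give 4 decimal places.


Legendre transform for Bernoulli:
A*(mu) = mu*log(mu) + (1-mu)*log(1-mu).
mu = 0.19, 1-mu = 0.81.
mu*log(mu) = 0.19*log(0.19) = -0.315539.
(1-mu)*log(1-mu) = 0.81*log(0.81) = -0.170684.
A* = -0.315539 + -0.170684 = -0.4862

-0.4862


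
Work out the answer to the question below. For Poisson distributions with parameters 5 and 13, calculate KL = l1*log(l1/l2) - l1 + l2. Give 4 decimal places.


KL divergence for Poisson:
KL = l1*log(l1/l2) - l1 + l2.
l1 = 5, l2 = 13.
log(5/13) = -0.955511.
l1*log(l1/l2) = 5 * -0.955511 = -4.777557.
KL = -4.777557 - 5 + 13 = 3.2224

3.2224


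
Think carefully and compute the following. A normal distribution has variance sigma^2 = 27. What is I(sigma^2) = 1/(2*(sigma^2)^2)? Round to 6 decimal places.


Fisher information for variance: I(sigma^2) = 1/(2*sigma^4).
sigma^2 = 27, so sigma^4 = 729.
I = 1/(2*729) = 1/1458 = 0.000686

0.000686


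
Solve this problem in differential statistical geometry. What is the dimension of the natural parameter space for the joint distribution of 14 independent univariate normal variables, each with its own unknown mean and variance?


Exponential family dimension calculation:
Each univariate normal has two natural parameters (mu/sigma^2 and -1/(2 sigma^2)).
With 14 independent components, dim = 2 * 14 = 28.

28


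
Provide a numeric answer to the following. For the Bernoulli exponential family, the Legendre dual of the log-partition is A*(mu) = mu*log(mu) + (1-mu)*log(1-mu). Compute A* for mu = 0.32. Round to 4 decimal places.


Legendre transform for Bernoulli:
A*(mu) = mu*log(mu) + (1-mu)*log(1-mu).
mu = 0.32, 1-mu = 0.68.
mu*log(mu) = 0.32*log(0.32) = -0.364619.
(1-mu)*log(1-mu) = 0.68*log(0.68) = -0.26225.
A* = -0.364619 + -0.26225 = -0.6269

-0.6269


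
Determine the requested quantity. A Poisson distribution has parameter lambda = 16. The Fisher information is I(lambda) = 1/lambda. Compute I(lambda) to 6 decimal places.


Fisher information for Poisson: I(lambda) = 1/lambda.
lambda = 16.
I(lambda) = 1/16 = 0.062500

0.062500


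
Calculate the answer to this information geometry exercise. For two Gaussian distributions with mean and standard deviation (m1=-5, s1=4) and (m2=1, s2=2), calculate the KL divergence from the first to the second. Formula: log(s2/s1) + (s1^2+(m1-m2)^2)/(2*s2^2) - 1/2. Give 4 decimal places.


KL divergence between normal distributions:
KL = log(s2/s1) + (s1^2 + (m1-m2)^2)/(2*s2^2) - 1/2.
log(2/4) = -0.693147.
(4^2 + (-5-1)^2)/(2*2^2) = (16 + 36)/8 = 6.5.
KL = -0.693147 + 6.5 - 0.5 = 5.3069

5.3069


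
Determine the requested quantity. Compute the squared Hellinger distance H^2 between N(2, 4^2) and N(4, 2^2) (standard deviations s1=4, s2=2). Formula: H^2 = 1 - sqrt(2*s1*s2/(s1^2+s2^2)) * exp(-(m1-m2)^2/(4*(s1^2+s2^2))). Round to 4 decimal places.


Squared Hellinger distance for Gaussians:
H^2 = 1 - sqrt(2*s1*s2/(s1^2+s2^2)) * exp(-(m1-m2)^2/(4*(s1^2+s2^2))).
s1^2 = 16, s2^2 = 4, s1^2+s2^2 = 20.
sqrt(2*4*2/(20)) = 0.894427.
(m1-m2)^2 = (-2)^2 = 4.
exp(-4/(4*20)) = exp(-0.05) = 0.951229.
H^2 = 1 - 0.894427*0.951229 = 0.1492

0.1492


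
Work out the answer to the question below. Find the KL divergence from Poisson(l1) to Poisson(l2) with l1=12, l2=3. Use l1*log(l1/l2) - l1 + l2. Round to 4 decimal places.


KL divergence for Poisson:
KL = l1*log(l1/l2) - l1 + l2.
l1 = 12, l2 = 3.
log(12/3) = 1.386294.
l1*log(l1/l2) = 12 * 1.386294 = 16.635532.
KL = 16.635532 - 12 + 3 = 7.6355

7.6355


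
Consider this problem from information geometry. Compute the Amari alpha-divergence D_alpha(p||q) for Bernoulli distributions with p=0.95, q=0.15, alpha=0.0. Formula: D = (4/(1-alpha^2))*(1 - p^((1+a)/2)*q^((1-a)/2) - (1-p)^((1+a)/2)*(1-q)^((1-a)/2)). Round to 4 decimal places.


Amari alpha-divergence:
D = (4/(1-alpha^2))*(1 - p^((1+a)/2)*q^((1-a)/2) - (1-p)^((1+a)/2)*(1-q)^((1-a)/2)).
alpha = 0.0, p = 0.95, q = 0.15.
e1 = (1+alpha)/2 = 0.5, e2 = (1-alpha)/2 = 0.5.
t1 = p^e1 * q^e2 = 0.95^0.5 * 0.15^0.5 = 0.377492.
t2 = (1-p)^e1 * (1-q)^e2 = 0.05^0.5 * 0.85^0.5 = 0.206155.
4/(1-alpha^2) = 4.0.
D = 4.0*(1 - 0.377492 - 0.206155) = 1.6654

1.6654


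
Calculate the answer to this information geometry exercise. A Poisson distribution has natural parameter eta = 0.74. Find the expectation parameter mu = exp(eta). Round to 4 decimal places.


Expectation parameter for Poisson exponential family:
mu = exp(eta).
eta = 0.74.
mu = exp(0.74) = 2.0959

2.0959


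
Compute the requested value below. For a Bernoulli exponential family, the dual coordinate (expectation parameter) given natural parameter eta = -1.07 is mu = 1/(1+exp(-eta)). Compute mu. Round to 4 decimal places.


Dual coordinate (expectation parameter) for Bernoulli:
mu = 1/(1+exp(-eta)).
eta = -1.07.
exp(-eta) = exp(1.07) = 2.915379.
mu = 1/(1+2.915379) = 0.2554

0.2554


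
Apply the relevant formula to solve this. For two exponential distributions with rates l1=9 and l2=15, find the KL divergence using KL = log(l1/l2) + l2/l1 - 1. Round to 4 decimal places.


KL divergence for exponential family:
KL = log(l1/l2) + l2/l1 - 1.
log(9/15) = -0.510826.
15/9 = 1.666667.
KL = -0.510826 + 1.666667 - 1 = 0.1558

0.1558


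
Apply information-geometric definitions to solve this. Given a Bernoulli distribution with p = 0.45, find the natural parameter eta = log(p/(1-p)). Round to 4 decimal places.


Natural parameter for Bernoulli: eta = log(p/(1-p)).
p = 0.45, 1-p = 0.55.
p/(1-p) = 0.818182.
eta = log(0.818182) = -0.2007

-0.2007


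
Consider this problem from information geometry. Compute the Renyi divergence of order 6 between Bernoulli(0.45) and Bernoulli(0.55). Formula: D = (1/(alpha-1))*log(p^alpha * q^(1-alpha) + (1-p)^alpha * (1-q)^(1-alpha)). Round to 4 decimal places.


Renyi divergence of order alpha between Bernoulli distributions:
D = (1/(alpha-1))*log(p^alpha * q^(1-alpha) + (1-p)^alpha * (1-q)^(1-alpha)).
alpha = 6, p = 0.45, q = 0.55.
p^alpha * q^(1-alpha) = 0.45^6 * 0.55^-5 = 0.164992.
(1-p)^alpha * (1-q)^(1-alpha) = 0.55^6 * 0.45^-5 = 1.500077.
sum = 0.164992 + 1.500077 = 1.665069.
D = (1/5)*log(1.665069) = 0.1020

0.1020


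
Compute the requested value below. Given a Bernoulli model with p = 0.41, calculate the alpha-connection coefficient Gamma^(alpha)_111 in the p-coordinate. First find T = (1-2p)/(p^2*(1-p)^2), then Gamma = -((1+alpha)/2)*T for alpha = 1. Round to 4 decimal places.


Skewness (Amari-Chentsov) tensor: T = (1-2p)/(p^2*(1-p)^2).
p = 0.41, 1-2p = 0.18, p^2 = 0.1681, (1-p)^2 = 0.3481.
T = 0.18/(0.1681 * 0.3481) = 3.076102.
In the p-coordinate, Gamma^(alpha) = Gamma^(0) - (alpha/2)*T with Gamma^(0) = (1/2)*g'(p) = -T/2,
so Gamma^(alpha) = -((1+alpha)/2)*T.
alpha = 1, -(1+alpha)/2 = -1.0.
Gamma = -1.0 * 3.076102 = -3.0761

-3.0761


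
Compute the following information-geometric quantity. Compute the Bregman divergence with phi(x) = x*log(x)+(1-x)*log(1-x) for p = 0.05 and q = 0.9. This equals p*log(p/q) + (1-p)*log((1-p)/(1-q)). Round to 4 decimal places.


Bregman divergence with negative entropy generator:
D = p*log(p/q) + (1-p)*log((1-p)/(1-q)).
p = 0.05, q = 0.9.
p*log(p/q) = 0.05*log(0.05/0.9) = -0.144519.
(1-p)*log((1-p)/(1-q)) = 0.95*log(0.95/0.1) = 2.138727.
D = -0.144519 + 2.138727 = 1.9942

1.9942


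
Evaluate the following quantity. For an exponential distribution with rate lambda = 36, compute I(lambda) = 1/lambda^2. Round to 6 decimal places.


Fisher information for exponential: I(lambda) = 1/lambda^2.
lambda = 36, lambda^2 = 1296.
I = 1/1296 = 0.000772

0.000772


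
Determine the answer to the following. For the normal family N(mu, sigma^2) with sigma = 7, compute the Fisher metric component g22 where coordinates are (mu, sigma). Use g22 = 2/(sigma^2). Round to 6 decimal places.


For the 2-parameter normal family, the Fisher metric has:
  g11 = 1/sigma^2, g22 = 2/sigma^2.
sigma = 7, sigma^2 = 49.
g22 = 0.040816

0.040816


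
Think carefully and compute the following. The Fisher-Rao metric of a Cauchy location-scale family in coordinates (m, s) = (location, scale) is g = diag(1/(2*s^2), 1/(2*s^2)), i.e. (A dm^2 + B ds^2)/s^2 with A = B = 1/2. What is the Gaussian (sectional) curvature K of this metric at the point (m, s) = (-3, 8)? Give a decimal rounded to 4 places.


The metric has the form g = (A dm^2 + B ds^2)/s^2 with A = 1/2, B = 1/2.
Substitute u = sqrt(A/B)*m: g = B*(du^2 + ds^2)/s^2, i.e. B times the
Poincare upper half-plane metric, which has constant Gaussian curvature -1.
Scaling a 2D metric by a constant c divides the Gaussian curvature by c,
so K = -1/B = -1/(1/2) = -2.0000 everywhere (the point (m, s) = (-3, 8) is irrelevant:
the curvature is constant).
The requested Gaussian curvature is K = -2.0000.

-2.0000


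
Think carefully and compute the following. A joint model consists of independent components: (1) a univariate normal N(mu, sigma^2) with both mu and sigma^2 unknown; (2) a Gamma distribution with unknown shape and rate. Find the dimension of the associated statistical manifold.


The dimension of a statistical manifold equals the number of free
(independent) real parameters of the model. For a product of independent
blocks the parameter counts add.
- normal (mu, sigma^2): 2.
- Gamma (shape, rate): 2.
Total = 2 + 2 = 4.
Dimension = 4

4


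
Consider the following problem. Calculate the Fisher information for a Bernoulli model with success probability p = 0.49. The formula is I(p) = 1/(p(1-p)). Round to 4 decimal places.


For Bernoulli(p), Fisher information is I(p) = 1/(p*(1-p)).
p = 0.49, 1-p = 0.51.
p*(1-p) = 0.2499.
I(p) = 1/0.2499 = 4.0016

4.0016


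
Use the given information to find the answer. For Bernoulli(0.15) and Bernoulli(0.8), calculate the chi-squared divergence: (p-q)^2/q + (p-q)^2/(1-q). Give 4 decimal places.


Chi-squared divergence between Bernoulli distributions:
chi^2 = (p-q)^2/q + (p-q)^2/(1-q).
p = 0.15, q = 0.8, p-q = -0.65.
(p-q)^2 = 0.4225.
term1 = 0.4225/0.8 = 0.528125.
term2 = 0.4225/0.2 = 2.1125.
chi^2 = 0.528125 + 2.1125 = 2.6406

2.6406


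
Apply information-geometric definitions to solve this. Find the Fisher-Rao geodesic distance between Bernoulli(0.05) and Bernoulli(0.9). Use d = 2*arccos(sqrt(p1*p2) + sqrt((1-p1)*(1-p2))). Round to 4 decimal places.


Geodesic distance on Bernoulli manifold:
d(p1,p2) = 2*arccos(sqrt(p1*p2) + sqrt((1-p1)*(1-p2))).
sqrt(p1*p2) = sqrt(0.05*0.9) = 0.212132.
sqrt((1-p1)*(1-p2)) = sqrt(0.95*0.1) = 0.308221.
arg = 0.212132 + 0.308221 = 0.520353.
d = 2*arccos(0.520353) = 2.0471

2.0471


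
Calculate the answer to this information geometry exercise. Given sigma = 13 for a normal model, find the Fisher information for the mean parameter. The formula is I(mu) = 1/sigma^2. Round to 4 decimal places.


The Fisher information for the mean of a normal distribution is I(mu) = 1/sigma^2.
sigma = 13, so sigma^2 = 169.
I(mu) = 1/169 = 0.0059

0.0059


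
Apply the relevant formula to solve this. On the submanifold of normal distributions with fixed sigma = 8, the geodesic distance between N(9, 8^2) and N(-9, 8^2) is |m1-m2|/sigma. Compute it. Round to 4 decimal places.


On the fixed-variance normal subfamily, geodesic distance = |m1-m2|/sigma.
|9 - -9| = 18.
sigma = 8.
d = 18/8 = 2.2500

2.2500


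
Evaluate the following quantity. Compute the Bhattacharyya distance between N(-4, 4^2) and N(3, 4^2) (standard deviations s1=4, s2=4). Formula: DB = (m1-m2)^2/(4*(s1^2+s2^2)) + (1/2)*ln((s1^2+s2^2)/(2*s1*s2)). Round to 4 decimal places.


Bhattacharyya distance between two Gaussians:
DB = (m1-m2)^2/(4*(s1^2+s2^2)) + (1/2)*ln((s1^2+s2^2)/(2*s1*s2)).
(m1-m2)^2 = (-7)^2 = 49.
s1^2+s2^2 = 16 + 16 = 32.
term1 = 49/128 = 0.382812.
term2 = 0.5*ln(32/32.0) = 0.0.
DB = 0.382812 + 0.0 = 0.3828

0.3828


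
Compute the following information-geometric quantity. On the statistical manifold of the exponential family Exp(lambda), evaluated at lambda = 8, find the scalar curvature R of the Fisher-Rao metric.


This family has a single free parameter, so its statistical manifold
is 1-dimensional. The Riemann curvature tensor of any 1-dimensional
Riemannian manifold vanishes identically, so R = 0.

0


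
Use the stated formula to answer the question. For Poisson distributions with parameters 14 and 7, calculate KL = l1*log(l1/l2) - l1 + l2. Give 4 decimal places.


KL divergence for Poisson:
KL = l1*log(l1/l2) - l1 + l2.
l1 = 14, l2 = 7.
log(14/7) = 0.693147.
l1*log(l1/l2) = 14 * 0.693147 = 9.704061.
KL = 9.704061 - 14 + 7 = 2.7041

2.7041


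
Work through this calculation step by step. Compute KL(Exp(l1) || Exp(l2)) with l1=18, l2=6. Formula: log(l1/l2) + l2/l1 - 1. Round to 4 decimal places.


KL divergence for exponential family:
KL = log(l1/l2) + l2/l1 - 1.
log(18/6) = 1.098612.
6/18 = 0.333333.
KL = 1.098612 + 0.333333 - 1 = 0.4319

0.4319


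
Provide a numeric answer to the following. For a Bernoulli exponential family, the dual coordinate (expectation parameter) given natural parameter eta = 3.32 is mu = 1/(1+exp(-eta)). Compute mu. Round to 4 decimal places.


Dual coordinate (expectation parameter) for Bernoulli:
mu = 1/(1+exp(-eta)).
eta = 3.32.
exp(-eta) = exp(-3.32) = 0.036153.
mu = 1/(1+0.036153) = 0.9651

0.9651


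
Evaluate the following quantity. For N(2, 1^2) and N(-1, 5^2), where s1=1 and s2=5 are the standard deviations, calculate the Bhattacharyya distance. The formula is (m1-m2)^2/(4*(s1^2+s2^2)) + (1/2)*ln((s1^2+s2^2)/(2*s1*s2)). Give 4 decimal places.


Bhattacharyya distance between two Gaussians:
DB = (m1-m2)^2/(4*(s1^2+s2^2)) + (1/2)*ln((s1^2+s2^2)/(2*s1*s2)).
(m1-m2)^2 = (3)^2 = 9.
s1^2+s2^2 = 1 + 25 = 26.
term1 = 9/104 = 0.086538.
term2 = 0.5*ln(26/10.0) = 0.477756.
DB = 0.086538 + 0.477756 = 0.5643

0.5643


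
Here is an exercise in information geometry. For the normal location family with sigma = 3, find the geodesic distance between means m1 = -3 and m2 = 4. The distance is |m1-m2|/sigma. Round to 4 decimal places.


On the fixed-variance normal subfamily, geodesic distance = |m1-m2|/sigma.
|-3 - 4| = 7.
sigma = 3.
d = 7/3 = 2.3333

2.3333


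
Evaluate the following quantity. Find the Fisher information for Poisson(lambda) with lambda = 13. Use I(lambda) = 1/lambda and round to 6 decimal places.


Fisher information for Poisson: I(lambda) = 1/lambda.
lambda = 13.
I(lambda) = 1/13 = 0.076923

0.076923


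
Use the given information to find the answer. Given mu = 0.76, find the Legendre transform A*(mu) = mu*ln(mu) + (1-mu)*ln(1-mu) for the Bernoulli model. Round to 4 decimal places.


Legendre transform for Bernoulli:
A*(mu) = mu*log(mu) + (1-mu)*log(1-mu).
mu = 0.76, 1-mu = 0.24.
mu*log(mu) = 0.76*log(0.76) = -0.208572.
(1-mu)*log(1-mu) = 0.24*log(0.24) = -0.342508.
A* = -0.208572 + -0.342508 = -0.5511

-0.5511


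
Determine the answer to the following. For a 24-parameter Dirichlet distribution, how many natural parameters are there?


Exponential family dimension calculation:
Dirichlet with 24 components has 24 natural parameters.

24


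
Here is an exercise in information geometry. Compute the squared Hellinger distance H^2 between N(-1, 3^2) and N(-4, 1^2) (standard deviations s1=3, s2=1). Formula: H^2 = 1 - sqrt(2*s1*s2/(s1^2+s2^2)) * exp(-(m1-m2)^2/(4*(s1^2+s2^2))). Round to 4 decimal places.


Squared Hellinger distance for Gaussians:
H^2 = 1 - sqrt(2*s1*s2/(s1^2+s2^2)) * exp(-(m1-m2)^2/(4*(s1^2+s2^2))).
s1^2 = 9, s2^2 = 1, s1^2+s2^2 = 10.
sqrt(2*3*1/(10)) = 0.774597.
(m1-m2)^2 = (3)^2 = 9.
exp(-9/(4*10)) = exp(-0.225) = 0.798516.
H^2 = 1 - 0.774597*0.798516 = 0.3815

0.3815


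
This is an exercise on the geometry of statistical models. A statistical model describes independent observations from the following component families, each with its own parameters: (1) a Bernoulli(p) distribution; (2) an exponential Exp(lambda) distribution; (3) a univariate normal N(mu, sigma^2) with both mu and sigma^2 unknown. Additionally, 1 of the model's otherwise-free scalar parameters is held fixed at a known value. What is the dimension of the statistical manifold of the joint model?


The dimension of a statistical manifold equals the number of free
(independent) real parameters of the model. For a product of independent
blocks the parameter counts add.
- Bernoulli (p): 1.
- exponential (lambda): 1.
- normal (mu, sigma^2): 2.
Total = 1 + 1 + 2 = 4.
1 parameter(s) fixed at known values: 4 - 1 = 3.
Dimension = 3

3


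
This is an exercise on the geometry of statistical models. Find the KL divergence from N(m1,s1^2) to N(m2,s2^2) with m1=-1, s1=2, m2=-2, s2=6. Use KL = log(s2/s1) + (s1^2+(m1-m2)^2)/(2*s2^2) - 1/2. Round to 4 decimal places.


KL divergence between normal distributions:
KL = log(s2/s1) + (s1^2 + (m1-m2)^2)/(2*s2^2) - 1/2.
log(6/2) = 1.098612.
(2^2 + (-1--2)^2)/(2*6^2) = (4 + 1)/72 = 0.069444.
KL = 1.098612 + 0.069444 - 0.5 = 0.6681

0.6681


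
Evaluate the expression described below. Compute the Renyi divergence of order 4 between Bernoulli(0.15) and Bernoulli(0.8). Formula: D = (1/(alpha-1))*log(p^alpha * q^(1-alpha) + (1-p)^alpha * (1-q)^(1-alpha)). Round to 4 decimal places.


Renyi divergence of order alpha between Bernoulli distributions:
D = (1/(alpha-1))*log(p^alpha * q^(1-alpha) + (1-p)^alpha * (1-q)^(1-alpha)).
alpha = 4, p = 0.15, q = 0.8.
p^alpha * q^(1-alpha) = 0.15^4 * 0.8^-3 = 0.000989.
(1-p)^alpha * (1-q)^(1-alpha) = 0.85^4 * 0.2^-3 = 65.250781.
sum = 0.000989 + 65.250781 = 65.25177.
D = (1/3)*log(65.25177) = 1.3928

1.3928


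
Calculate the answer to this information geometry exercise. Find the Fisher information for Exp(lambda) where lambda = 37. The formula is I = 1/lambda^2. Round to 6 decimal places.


Fisher information for exponential: I(lambda) = 1/lambda^2.
lambda = 37, lambda^2 = 1369.
I = 1/1369 = 0.000730

0.000730


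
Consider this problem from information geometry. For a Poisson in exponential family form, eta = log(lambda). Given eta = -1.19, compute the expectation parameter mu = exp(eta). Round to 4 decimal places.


Expectation parameter for Poisson exponential family:
mu = exp(eta).
eta = -1.19.
mu = exp(-1.19) = 0.3042

0.3042


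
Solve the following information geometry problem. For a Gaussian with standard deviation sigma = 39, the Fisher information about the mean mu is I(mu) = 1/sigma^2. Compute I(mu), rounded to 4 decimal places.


The Fisher information for the mean of a normal distribution is I(mu) = 1/sigma^2.
sigma = 39, so sigma^2 = 1521.
I(mu) = 1/1521 = 0.0007

0.0007


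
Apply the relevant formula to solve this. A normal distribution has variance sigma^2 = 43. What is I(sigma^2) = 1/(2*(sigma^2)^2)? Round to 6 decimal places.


Fisher information for variance: I(sigma^2) = 1/(2*sigma^4).
sigma^2 = 43, so sigma^4 = 1849.
I = 1/(2*1849) = 1/3698 = 0.000270

0.000270


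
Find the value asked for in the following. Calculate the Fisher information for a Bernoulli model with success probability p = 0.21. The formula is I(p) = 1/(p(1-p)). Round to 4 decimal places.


For Bernoulli(p), Fisher information is I(p) = 1/(p*(1-p)).
p = 0.21, 1-p = 0.79.
p*(1-p) = 0.1659.
I(p) = 1/0.1659 = 6.0277

6.0277


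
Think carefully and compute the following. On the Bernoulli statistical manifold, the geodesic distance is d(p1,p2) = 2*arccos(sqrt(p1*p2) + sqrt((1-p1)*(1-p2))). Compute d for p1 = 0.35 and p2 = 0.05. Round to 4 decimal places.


Geodesic distance on Bernoulli manifold:
d(p1,p2) = 2*arccos(sqrt(p1*p2) + sqrt((1-p1)*(1-p2))).
sqrt(p1*p2) = sqrt(0.35*0.05) = 0.132288.
sqrt((1-p1)*(1-p2)) = sqrt(0.65*0.95) = 0.785812.
arg = 0.132288 + 0.785812 = 0.918099.
d = 2*arccos(0.918099) = 0.8151

0.8151


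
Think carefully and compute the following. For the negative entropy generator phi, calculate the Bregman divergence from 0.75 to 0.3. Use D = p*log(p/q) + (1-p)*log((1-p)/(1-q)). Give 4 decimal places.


Bregman divergence with negative entropy generator:
D = p*log(p/q) + (1-p)*log((1-p)/(1-q)).
p = 0.75, q = 0.3.
p*log(p/q) = 0.75*log(0.75/0.3) = 0.687218.
(1-p)*log((1-p)/(1-q)) = 0.25*log(0.25/0.7) = -0.257405.
D = 0.687218 + -0.257405 = 0.4298

0.4298


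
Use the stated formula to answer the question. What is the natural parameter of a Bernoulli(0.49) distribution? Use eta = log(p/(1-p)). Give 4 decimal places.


Natural parameter for Bernoulli: eta = log(p/(1-p)).
p = 0.49, 1-p = 0.51.
p/(1-p) = 0.960784.
eta = log(0.960784) = -0.0400

-0.0400


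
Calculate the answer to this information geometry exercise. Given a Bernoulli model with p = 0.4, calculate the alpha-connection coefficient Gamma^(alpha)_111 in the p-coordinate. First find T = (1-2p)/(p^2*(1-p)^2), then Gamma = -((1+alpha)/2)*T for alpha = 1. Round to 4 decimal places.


Skewness (Amari-Chentsov) tensor: T = (1-2p)/(p^2*(1-p)^2).
p = 0.4, 1-2p = 0.2, p^2 = 0.16, (1-p)^2 = 0.36.
T = 0.2/(0.16 * 0.36) = 3.472222.
In the p-coordinate, Gamma^(alpha) = Gamma^(0) - (alpha/2)*T with Gamma^(0) = (1/2)*g'(p) = -T/2,
so Gamma^(alpha) = -((1+alpha)/2)*T.
alpha = 1, -(1+alpha)/2 = -1.0.
Gamma = -1.0 * 3.472222 = -3.4722

-3.4722


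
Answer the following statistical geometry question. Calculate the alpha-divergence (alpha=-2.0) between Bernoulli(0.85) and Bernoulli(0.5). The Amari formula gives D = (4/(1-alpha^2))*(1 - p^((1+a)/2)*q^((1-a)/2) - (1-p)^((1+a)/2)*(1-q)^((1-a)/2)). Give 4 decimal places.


Amari alpha-divergence:
D = (4/(1-alpha^2))*(1 - p^((1+a)/2)*q^((1-a)/2) - (1-p)^((1+a)/2)*(1-q)^((1-a)/2)).
alpha = -2.0, p = 0.85, q = 0.5.
e1 = (1+alpha)/2 = -0.5, e2 = (1-alpha)/2 = 1.5.
t1 = p^e1 * q^e2 = 0.85^-0.5 * 0.5^1.5 = 0.383482.
t2 = (1-p)^e1 * (1-q)^e2 = 0.15^-0.5 * 0.5^1.5 = 0.912871.
4/(1-alpha^2) = -1.333333.
D = -1.333333*(1 - 0.383482 - 0.912871) = 0.3951

0.3951


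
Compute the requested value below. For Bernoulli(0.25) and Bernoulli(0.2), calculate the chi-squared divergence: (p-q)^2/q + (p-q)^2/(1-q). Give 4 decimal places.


Chi-squared divergence between Bernoulli distributions:
chi^2 = (p-q)^2/q + (p-q)^2/(1-q).
p = 0.25, q = 0.2, p-q = 0.05.
(p-q)^2 = 0.0025.
term1 = 0.0025/0.2 = 0.0125.
term2 = 0.0025/0.8 = 0.003125.
chi^2 = 0.0125 + 0.003125 = 0.0156

0.0156


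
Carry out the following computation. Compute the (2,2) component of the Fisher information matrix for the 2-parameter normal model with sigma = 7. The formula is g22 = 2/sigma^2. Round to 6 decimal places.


For the 2-parameter normal family, the Fisher metric has:
  g11 = 1/sigma^2, g22 = 2/sigma^2.
sigma = 7, sigma^2 = 49.
g22 = 0.040816

0.040816


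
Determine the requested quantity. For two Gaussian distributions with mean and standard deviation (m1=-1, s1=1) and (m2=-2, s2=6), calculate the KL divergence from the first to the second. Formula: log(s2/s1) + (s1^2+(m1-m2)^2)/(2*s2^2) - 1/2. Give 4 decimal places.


KL divergence between normal distributions:
KL = log(s2/s1) + (s1^2 + (m1-m2)^2)/(2*s2^2) - 1/2.
log(6/1) = 1.791759.
(1^2 + (-1--2)^2)/(2*6^2) = (1 + 1)/72 = 0.027778.
KL = 1.791759 + 0.027778 - 0.5 = 1.3195

1.3195


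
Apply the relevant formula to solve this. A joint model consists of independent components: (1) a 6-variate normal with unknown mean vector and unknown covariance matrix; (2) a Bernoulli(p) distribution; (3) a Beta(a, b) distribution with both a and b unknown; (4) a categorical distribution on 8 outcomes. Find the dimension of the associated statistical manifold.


The dimension of a statistical manifold equals the number of free
(independent) real parameters of the model. For a product of independent
blocks the parameter counts add.
- 6-variate normal: 6 (mean) + 6*7/2 = 21 (symmetric covariance) = 27.
- Bernoulli (p): 1.
- Beta (a, b): 2.
- categorical on 8 outcomes (probabilities sum to 1): 8-1 = 7.
Total = 27 + 1 + 2 + 7 = 37.
Dimension = 37

37


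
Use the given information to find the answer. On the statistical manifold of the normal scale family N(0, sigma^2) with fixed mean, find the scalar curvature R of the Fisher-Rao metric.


This family has a single free parameter, so its statistical manifold
is 1-dimensional. The Riemann curvature tensor of any 1-dimensional
Riemannian manifold vanishes identically, so R = 0.

0


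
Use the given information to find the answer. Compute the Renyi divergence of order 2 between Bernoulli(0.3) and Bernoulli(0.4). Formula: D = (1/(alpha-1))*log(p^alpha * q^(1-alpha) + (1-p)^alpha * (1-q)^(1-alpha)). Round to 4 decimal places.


Renyi divergence of order alpha between Bernoulli distributions:
D = (1/(alpha-1))*log(p^alpha * q^(1-alpha) + (1-p)^alpha * (1-q)^(1-alpha)).
alpha = 2, p = 0.3, q = 0.4.
p^alpha * q^(1-alpha) = 0.3^2 * 0.4^-1 = 0.225.
(1-p)^alpha * (1-q)^(1-alpha) = 0.7^2 * 0.6^-1 = 0.816667.
sum = 0.225 + 0.816667 = 1.041667.
D = (1/1)*log(1.041667) = 0.0408

0.0408


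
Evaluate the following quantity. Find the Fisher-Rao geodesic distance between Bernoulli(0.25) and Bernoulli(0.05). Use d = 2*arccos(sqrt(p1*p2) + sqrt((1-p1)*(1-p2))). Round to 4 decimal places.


Geodesic distance on Bernoulli manifold:
d(p1,p2) = 2*arccos(sqrt(p1*p2) + sqrt((1-p1)*(1-p2))).
sqrt(p1*p2) = sqrt(0.25*0.05) = 0.111803.
sqrt((1-p1)*(1-p2)) = sqrt(0.75*0.95) = 0.844097.
arg = 0.111803 + 0.844097 = 0.955901.
d = 2*arccos(0.955901) = 0.5962

0.5962


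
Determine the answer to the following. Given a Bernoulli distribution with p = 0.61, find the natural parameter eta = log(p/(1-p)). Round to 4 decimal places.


Natural parameter for Bernoulli: eta = log(p/(1-p)).
p = 0.61, 1-p = 0.39.
p/(1-p) = 1.564103.
eta = log(1.564103) = 0.4473

0.4473


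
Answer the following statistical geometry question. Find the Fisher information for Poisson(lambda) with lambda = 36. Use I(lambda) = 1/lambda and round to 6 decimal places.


Fisher information for Poisson: I(lambda) = 1/lambda.
lambda = 36.
I(lambda) = 1/36 = 0.027778

0.027778


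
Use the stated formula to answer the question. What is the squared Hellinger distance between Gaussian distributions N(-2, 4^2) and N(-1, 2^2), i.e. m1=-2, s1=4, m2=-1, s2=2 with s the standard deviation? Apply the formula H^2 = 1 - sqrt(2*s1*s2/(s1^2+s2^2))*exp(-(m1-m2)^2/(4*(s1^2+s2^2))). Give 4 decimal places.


Squared Hellinger distance for Gaussians:
H^2 = 1 - sqrt(2*s1*s2/(s1^2+s2^2)) * exp(-(m1-m2)^2/(4*(s1^2+s2^2))).
s1^2 = 16, s2^2 = 4, s1^2+s2^2 = 20.
sqrt(2*4*2/(20)) = 0.894427.
(m1-m2)^2 = (-1)^2 = 1.
exp(-1/(4*20)) = exp(-0.0125) = 0.987578.
H^2 = 1 - 0.894427*0.987578 = 0.1167

0.1167


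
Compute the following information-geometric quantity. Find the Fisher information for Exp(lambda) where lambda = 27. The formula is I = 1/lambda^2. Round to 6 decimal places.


Fisher information for exponential: I(lambda) = 1/lambda^2.
lambda = 27, lambda^2 = 729.
I = 1/729 = 0.001372

0.001372


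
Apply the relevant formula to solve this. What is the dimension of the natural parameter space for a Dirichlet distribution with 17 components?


Exponential family dimension calculation:
Dirichlet with 17 components has 17 natural parameters.

17


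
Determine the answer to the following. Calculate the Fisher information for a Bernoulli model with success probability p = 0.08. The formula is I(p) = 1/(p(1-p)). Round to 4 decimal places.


For Bernoulli(p), Fisher information is I(p) = 1/(p*(1-p)).
p = 0.08, 1-p = 0.92.
p*(1-p) = 0.0736.
I(p) = 1/0.0736 = 13.5870

13.5870


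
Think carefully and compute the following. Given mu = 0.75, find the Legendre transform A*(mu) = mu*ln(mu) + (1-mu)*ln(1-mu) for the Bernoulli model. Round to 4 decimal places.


Legendre transform for Bernoulli:
A*(mu) = mu*log(mu) + (1-mu)*log(1-mu).
mu = 0.75, 1-mu = 0.25.
mu*log(mu) = 0.75*log(0.75) = -0.215762.
(1-mu)*log(1-mu) = 0.25*log(0.25) = -0.346574.
A* = -0.215762 + -0.346574 = -0.5623

-0.5623


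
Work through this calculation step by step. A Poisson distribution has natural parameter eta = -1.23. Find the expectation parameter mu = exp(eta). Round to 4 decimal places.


Expectation parameter for Poisson exponential family:
mu = exp(eta).
eta = -1.23.
mu = exp(-1.23) = 0.2923

0.2923


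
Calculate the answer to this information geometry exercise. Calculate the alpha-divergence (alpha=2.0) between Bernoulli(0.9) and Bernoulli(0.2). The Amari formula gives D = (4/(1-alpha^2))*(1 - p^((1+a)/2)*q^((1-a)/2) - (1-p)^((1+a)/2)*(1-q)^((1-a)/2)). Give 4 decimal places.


Amari alpha-divergence:
D = (4/(1-alpha^2))*(1 - p^((1+a)/2)*q^((1-a)/2) - (1-p)^((1+a)/2)*(1-q)^((1-a)/2)).
alpha = 2.0, p = 0.9, q = 0.2.
e1 = (1+alpha)/2 = 1.5, e2 = (1-alpha)/2 = -0.5.
t1 = p^e1 * q^e2 = 0.9^1.5 * 0.2^-0.5 = 1.909188.
t2 = (1-p)^e1 * (1-q)^e2 = 0.1^1.5 * 0.8^-0.5 = 0.035355.
4/(1-alpha^2) = -1.333333.
D = -1.333333*(1 - 1.909188 - 0.035355) = 1.2594

1.2594


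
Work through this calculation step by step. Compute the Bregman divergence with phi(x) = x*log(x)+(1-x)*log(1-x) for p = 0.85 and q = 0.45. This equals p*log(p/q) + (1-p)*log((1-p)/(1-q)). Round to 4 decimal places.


Bregman divergence with negative entropy generator:
D = p*log(p/q) + (1-p)*log((1-p)/(1-q)).
p = 0.85, q = 0.45.
p*log(p/q) = 0.85*log(0.85/0.45) = 0.54059.
(1-p)*log((1-p)/(1-q)) = 0.15*log(0.15/0.55) = -0.194892.
D = 0.54059 + -0.194892 = 0.3457

0.3457


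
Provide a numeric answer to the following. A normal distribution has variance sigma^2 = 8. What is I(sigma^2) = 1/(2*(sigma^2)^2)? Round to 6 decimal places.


Fisher information for variance: I(sigma^2) = 1/(2*sigma^4).
sigma^2 = 8, so sigma^4 = 64.
I = 1/(2*64) = 1/128 = 0.007813

0.007813


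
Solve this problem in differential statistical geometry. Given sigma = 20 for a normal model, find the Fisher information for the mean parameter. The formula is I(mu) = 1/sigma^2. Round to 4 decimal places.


The Fisher information for the mean of a normal distribution is I(mu) = 1/sigma^2.
sigma = 20, so sigma^2 = 400.
I(mu) = 1/400 = 0.0025

0.0025
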